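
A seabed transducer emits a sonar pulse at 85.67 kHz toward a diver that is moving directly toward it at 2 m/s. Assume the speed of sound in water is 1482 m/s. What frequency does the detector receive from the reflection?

85.9 kHz

The diver first receives the wave as a moving observer: f₁ = f₀ · (v + u)/v = 85.67 × (1482 + 2)/1482 ≈ 85.8 kHz.
The reflection then acts as a moving source: f₂ = f₁ · v/(v − u) ≈ 85.9 kHz.
Equivalently f₂ = f₀ · (v + u)/(v − u).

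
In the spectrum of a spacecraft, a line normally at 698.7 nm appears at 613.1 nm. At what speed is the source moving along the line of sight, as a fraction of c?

λ'/λ₀ = 0.8775 < 1 (blueshift), so the source is approaching.
λ'/λ₀ = √((1 − β)/(1 + β)) for an approaching source ⇒ β = (1 − r²)/(1 + r²) with r = λ'/λ₀.
β = (1 − 0.7700)/(1 + 0.7700) ≈ 0.130.

0.130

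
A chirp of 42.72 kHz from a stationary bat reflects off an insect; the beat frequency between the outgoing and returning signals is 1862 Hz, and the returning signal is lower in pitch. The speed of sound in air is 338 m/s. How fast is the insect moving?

Double Doppler shift off a moving reflector: f₂ = f₀ · (v + u)/(v − u) (u > 0 toward emitter).
Returning signal is lower, so f₂ = f₀ − Δf = 42720 − 1862 = 40858 Hz.
Rearranging, u = v · (f₂ − f₀)/(f₂ + f₀) = 338 × -1862/83578 ≈ -7.5 m/s.
So the insect is moving at 7.5 m/s away from the emitter.

7.5 m/s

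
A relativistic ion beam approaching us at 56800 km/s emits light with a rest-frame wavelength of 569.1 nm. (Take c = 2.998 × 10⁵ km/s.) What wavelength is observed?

469.8 nm

β = v/c = 56800/299800 = 0.1895.
Relativistic Doppler for wavelength: λ' = λ₀ · √((1 − β)/(1 + β)).
λ' = 569.1 × √(0.8105/1.1895) = 569.1 × 0.82549 ≈ 469.8 nm.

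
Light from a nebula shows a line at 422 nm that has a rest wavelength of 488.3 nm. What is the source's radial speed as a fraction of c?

0.145

λ'/λ₀ = 0.8642 < 1 (blueshift), so the source is approaching.
λ'/λ₀ = √((1 − β)/(1 + β)) for an approaching source ⇒ β = (1 − r²)/(1 + r²) with r = λ'/λ₀.
β = (1 − 0.7469)/(1 + 0.7469) ≈ 0.145.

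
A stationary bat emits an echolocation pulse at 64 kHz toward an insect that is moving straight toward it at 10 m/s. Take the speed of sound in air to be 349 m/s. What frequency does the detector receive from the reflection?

At the insect (a moving observer), f₁ = f₀ · (v + u)/v = 64 × 359/349 ≈ 65.8 kHz.
The reflection then acts as a moving source: f₂ = f₁ · v/(v − u) ≈ 67.8 kHz.

67.8 kHz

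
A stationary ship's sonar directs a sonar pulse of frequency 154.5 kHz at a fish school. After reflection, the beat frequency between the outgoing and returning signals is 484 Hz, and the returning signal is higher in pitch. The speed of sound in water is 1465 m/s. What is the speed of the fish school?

2.29 m/s

Double Doppler shift off a moving reflector: f₂ = f₀ · (v + u)/(v − u) (u > 0 toward emitter).
Returning signal is higher, so f₂ = f₀ + Δf = 154500 + 484 = 154984 Hz.
Rearranging, u = v · (f₂ − f₀)/(f₂ + f₀) = 1465 × 484/309484 ≈ 2.29 m/s.
So the fish school is moving at 2.29 m/s toward the emitter.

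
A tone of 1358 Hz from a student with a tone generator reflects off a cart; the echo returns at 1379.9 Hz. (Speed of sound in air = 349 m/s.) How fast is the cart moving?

2.79 m/s

Double Doppler shift off a moving reflector: f₂ = f₀ · (v + u)/(v − u) (u > 0 toward emitter).
Rearranging, u = v · (f₂ − f₀)/(f₂ + f₀) = 349 × 21.9/2737.9 ≈ 2.79 m/s.
So the cart is moving at 2.79 m/s toward the emitter.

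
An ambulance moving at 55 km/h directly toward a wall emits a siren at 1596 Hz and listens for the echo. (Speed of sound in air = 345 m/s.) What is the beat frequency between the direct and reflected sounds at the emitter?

55 km/h = 15.28 m/s.
The wall receives the sound from a moving source: f₁ = f₀ · v/(v − v_e) = 1596 × 345/329.72 ≈ 1670.0 Hz.
On the return leg the ambulance is a moving observer: f₂ = f₁ · (v + v_e)/v = 1670.0 × 360.28/345 ≈ 1743.9 Hz.
Beat against the emitted tone: |f₂ − f₀| = 2v_e·f₀/(v − v_e) = 2 × 15.28 × 1596/329.72 ≈ 148 Hz.

148 Hz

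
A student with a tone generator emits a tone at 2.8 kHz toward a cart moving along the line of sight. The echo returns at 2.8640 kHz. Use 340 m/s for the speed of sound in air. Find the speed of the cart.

Double Doppler shift off a moving reflector: f₂ = f₀ · (v + u)/(v − u) (u > 0 toward emitter).
Rearranging, u = v · (f₂ − f₀)/(f₂ + f₀) = 340 × 0.0640/5.6640 ≈ 3.8 m/s.
So the cart is moving at 3.8 m/s toward the emitter.

3.8 m/s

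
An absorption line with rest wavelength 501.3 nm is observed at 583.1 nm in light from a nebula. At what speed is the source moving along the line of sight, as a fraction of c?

λ'/λ₀ = 1.1632 > 1 (redshift), so the source is receding.
λ'/λ₀ = √((1 + β)/(1 − β)) for a receding source ⇒ β = (r² − 1)/(r² + 1) with r = λ'/λ₀.
β = (1.3530 − 1)/(1.3530 + 1) ≈ 0.150.

0.150c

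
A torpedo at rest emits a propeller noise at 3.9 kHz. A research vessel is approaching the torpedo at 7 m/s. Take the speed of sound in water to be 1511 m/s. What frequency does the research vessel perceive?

3.92 kHz

Only the observer moves, toward the source, so f' = f · (v + v_o)/v.
f' = 3.9 × (1511 + 7)/1511 = 3.9 × 1518/1511 ≈ 3.92 kHz.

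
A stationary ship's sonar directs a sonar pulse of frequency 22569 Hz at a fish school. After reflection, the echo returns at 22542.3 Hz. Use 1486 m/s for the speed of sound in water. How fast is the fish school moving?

Double Doppler shift off a moving reflector: f₂ = f₀ · (v + u)/(v − u) (u > 0 toward emitter).
Rearranging, u = v · (f₂ − f₀)/(f₂ + f₀) = 1486 × -26.7/45111.3 ≈ -0.88 m/s.
So the fish school is moving at 0.88 m/s away from the emitter.

0.88 m/s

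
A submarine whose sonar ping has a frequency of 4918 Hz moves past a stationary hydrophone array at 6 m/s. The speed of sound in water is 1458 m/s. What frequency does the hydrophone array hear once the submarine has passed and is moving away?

Receding: f₂ = f · v/(v + v_s) = 4918 × 1458/1464 ≈ 4898 Hz.

4898 Hz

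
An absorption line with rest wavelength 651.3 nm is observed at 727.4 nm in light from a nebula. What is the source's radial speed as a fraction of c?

0.110c

λ'/λ₀ = 1.1168 > 1 (redshift), so the source is receding.
λ'/λ₀ = √((1 + β)/(1 − β)) for a receding source ⇒ β = (r² − 1)/(r² + 1) with r = λ'/λ₀.
β = (1.2473 − 1)/(1.2473 + 1) ≈ 0.110.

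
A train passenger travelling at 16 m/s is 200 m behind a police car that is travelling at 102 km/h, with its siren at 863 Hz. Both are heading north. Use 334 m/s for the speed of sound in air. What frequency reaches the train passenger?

102 km/h = 28.33 m/s.
The train passenger is behind, so the police car is moving away from it while the train passenger is moving toward the police car.
Both move, so f' = f · (v + v_o)/(v + v_s).
f' = 863 × (334 + 16)/(334 + 28.33) = 863 × 350/362.33 ≈ 834 Hz.

834 Hz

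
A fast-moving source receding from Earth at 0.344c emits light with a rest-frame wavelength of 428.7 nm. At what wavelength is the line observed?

613.6 nm

Relativistic Doppler for wavelength: λ' = λ₀ · √((1 + β)/(1 − β)).
λ' = 428.7 × √(1.3440/0.6560) = 428.7 × 1.43136 ≈ 613.6 nm.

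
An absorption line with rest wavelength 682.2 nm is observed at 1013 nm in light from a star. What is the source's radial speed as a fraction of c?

λ'/λ₀ = 1.4849 > 1 (redshift), so the source is receding.
λ'/λ₀ = √((1 + β)/(1 − β)) for a receding source ⇒ β = (r² − 1)/(r² + 1) with r = λ'/λ₀.
β = (2.2049 − 1)/(2.2049 + 1) ≈ 0.376.

0.376c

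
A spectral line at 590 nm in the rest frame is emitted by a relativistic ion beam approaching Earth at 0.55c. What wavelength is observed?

Relativistic Doppler for wavelength: λ' = λ₀ · √((1 − β)/(1 + β)).
λ' = 590 × √(0.4500/1.5500) = 590 × 0.53882 ≈ 317.9 nm.

317.9 nm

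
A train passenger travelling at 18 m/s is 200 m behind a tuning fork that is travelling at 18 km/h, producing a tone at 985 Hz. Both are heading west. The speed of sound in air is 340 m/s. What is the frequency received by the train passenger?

18 km/h = 5 m/s.
The train passenger is behind, so the tuning fork is moving away from it while the train passenger is moving toward the tuning fork.
With source receding and observer approaching, f' = f · (v + v_o)/(v + v_s).
f' = 985 × (340 + 18)/(340 + 5) = 985 × 358/345 ≈ 1022 Hz.

1022 Hz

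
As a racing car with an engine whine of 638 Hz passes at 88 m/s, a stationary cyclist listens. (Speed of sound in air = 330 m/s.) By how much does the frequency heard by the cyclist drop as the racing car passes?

366 Hz

Approaching: f₁ = f · v/(v − v_s) = 638 × 330/242 ≈ 870 Hz.
Receding: f₂ = f · v/(v + v_s) = 638 × 330/418 ≈ 504 Hz.
Drop: f₁ − f₂ = 2f·v·v_s/(v² − v_s²) = 2 × 638 × 330 × 88/(330² − 88²) ≈ 366 Hz.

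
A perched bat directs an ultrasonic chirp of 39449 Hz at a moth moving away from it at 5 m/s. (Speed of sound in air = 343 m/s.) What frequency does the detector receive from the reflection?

At the moth (a moving observer), f₁ = f₀ · (v − u)/v = 39449 × 338/343 ≈ 38874 Hz.
The reflection then acts as a moving source: f₂ = f₁ · v/(v + u) ≈ 38315 Hz.
Equivalently f₂ = f₀ · (v − u)/(v + u).

38315 Hz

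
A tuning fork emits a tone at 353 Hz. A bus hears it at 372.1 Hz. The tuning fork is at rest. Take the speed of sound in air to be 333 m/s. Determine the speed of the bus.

18.0 m/s

f' > f, so the bus is approaching.
f' = f · (v + v_o)/v ⇒ v_o = v · |f'/f − 1|.
v_o = 333 × |372.1/353 − 1| = 333 × 0.05411 ≈ 18.0 m/s.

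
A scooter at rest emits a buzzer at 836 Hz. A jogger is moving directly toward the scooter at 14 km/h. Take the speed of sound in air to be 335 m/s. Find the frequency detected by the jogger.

846 Hz

14 km/h = 3.889 m/s.
Moving observer, stationary source: f' = f · (v + v_o)/v.
f' = 836 × (335 + 3.889)/335 = 836 × 338.89/335 ≈ 846 Hz.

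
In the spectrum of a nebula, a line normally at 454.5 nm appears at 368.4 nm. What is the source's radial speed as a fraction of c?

λ'/λ₀ = 0.8106 < 1 (blueshift), so the source is approaching.
λ'/λ₀ = √((1 − β)/(1 + β)) for an approaching source ⇒ β = (1 − r²)/(1 + r²) with r = λ'/λ₀.
β = (1 − 0.6570)/(1 + 0.6570) ≈ 0.207.

0.207c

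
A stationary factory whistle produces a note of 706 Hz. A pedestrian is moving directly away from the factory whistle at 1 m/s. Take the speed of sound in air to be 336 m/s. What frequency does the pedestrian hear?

704 Hz

Only the observer moves, away from the source, so f' = f · (v − v_o)/v.
f' = 706 × (336 − 1)/336 = 706 × 335/336 ≈ 704 Hz.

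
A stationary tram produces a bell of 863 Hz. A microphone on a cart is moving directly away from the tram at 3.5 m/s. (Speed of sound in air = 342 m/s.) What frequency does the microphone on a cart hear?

854 Hz

Only the observer moves, away from the source, so f' = f · (v − v_o)/v.
f' = 863 × (342 − 3.5)/342 = 863 × 338.5/342 ≈ 854 Hz.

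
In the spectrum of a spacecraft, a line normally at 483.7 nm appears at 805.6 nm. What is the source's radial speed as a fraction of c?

0.470

λ'/λ₀ = 1.6655 > 1 (redshift), so the source is receding.
λ'/λ₀ = √((1 + β)/(1 − β)) for a receding source ⇒ β = (r² − 1)/(r² + 1) with r = λ'/λ₀.
β = (2.7739 − 1)/(2.7739 + 1) ≈ 0.470.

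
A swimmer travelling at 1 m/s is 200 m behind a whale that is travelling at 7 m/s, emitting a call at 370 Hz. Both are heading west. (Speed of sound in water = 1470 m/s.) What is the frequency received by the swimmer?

368 Hz

The swimmer is behind, so the whale is moving away from it while the swimmer is moving toward the whale.
With source receding and observer approaching, f' = f · (v + v_o)/(v + v_s).
f' = 370 × (1470 + 1)/(1470 + 7) = 370 × 1471/1477 ≈ 368 Hz.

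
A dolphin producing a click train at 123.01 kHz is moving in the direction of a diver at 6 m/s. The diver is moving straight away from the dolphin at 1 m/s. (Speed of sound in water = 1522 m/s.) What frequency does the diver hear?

123.4 kHz

General Doppler shift: f' = f · (v − v_o)/(v − v_s).
f' = 123.01 × (1522 − 1)/(1522 − 6) = 123.01 × 1521/1516 ≈ 123.4 kHz.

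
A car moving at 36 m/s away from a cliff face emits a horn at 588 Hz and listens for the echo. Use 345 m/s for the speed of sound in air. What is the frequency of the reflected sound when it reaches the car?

The cliff face receives the sound from a moving source: f₁ = f₀ · v/(v + v_e) = 588 × 345/381 ≈ 532 Hz.
On the return leg the car is a moving observer: f₂ = f₁ · (v − v_e)/v = 532 × 309/345 ≈ 477 Hz.
Equivalently f₂ = f₀ · (v − v_e)/(v + v_e).

477 Hz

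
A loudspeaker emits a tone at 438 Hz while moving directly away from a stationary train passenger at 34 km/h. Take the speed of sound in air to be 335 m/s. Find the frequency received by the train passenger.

426 Hz

34 km/h = 9.444 m/s.
With the source moving away from a stationary observer, f' = f · v/(v + v_s).
f' = 438 × 335/(335 + 9.444) = 438 × 335/344.4 ≈ 426 Hz.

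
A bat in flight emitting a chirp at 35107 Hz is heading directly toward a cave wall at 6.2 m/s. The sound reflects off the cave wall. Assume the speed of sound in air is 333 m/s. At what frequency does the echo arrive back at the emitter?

The cave wall receives the sound from a moving source: f₁ = f₀ · v/(v − v_e) = 35107 × 333/326.8 ≈ 35773 Hz.
On the return leg the bat in flight is a moving observer: f₂ = f₁ · (v + v_e)/v = 35773 × 339.2/333 ≈ 36439 Hz.

36439 Hz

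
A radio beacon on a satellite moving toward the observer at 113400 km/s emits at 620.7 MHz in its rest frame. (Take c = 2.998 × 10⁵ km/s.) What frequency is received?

924.1 MHz

β = v/c = 113400/299800 = 0.3783.
Relativistic Doppler for frequency: f' = f₀ · √((1 + β)/(1 − β)).
f' = 620.7 × √(1.3783/0.6217) = 620.7 × 1.48887 ≈ 924.1 MHz.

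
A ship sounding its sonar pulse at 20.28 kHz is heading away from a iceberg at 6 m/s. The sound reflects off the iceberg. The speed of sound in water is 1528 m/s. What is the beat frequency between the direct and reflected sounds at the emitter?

159 Hz

The iceberg receives the sound from a moving source: f₁ = f₀ · v/(v + v_e) = 20.28 × 1528/1534 ≈ 20.2007 kHz.
On the return leg the ship is a moving observer: f₂ = f₁ · (v − v_e)/v = 20.2007 × 1522/1528 ≈ 20.1214 kHz.
Equivalently f₂ = f₀ · (v − v_e)/(v + v_e).
Beat against the emitted tone (with f₀ = 20280 Hz): |f₂ − f₀| = 2v_e·f₀/(v + v_e) = 2 × 6 × 20280/1534 ≈ 159 Hz.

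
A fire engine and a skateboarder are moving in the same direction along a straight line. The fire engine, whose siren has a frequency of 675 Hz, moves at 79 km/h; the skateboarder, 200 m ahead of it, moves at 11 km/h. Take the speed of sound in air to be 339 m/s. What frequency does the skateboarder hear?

715 Hz

79 km/h = 21.94 m/s; 11 km/h = 3.056 m/s.
The skateboarder is ahead, so the fire engine is moving toward it while the skateboarder is moving away from the fire engine.
Both move, so f' = f · (v − v_o)/(v − v_s).
f' = 675 × (339 − 3.056)/(339 − 21.94) = 675 × 335.94/317.06 ≈ 715 Hz.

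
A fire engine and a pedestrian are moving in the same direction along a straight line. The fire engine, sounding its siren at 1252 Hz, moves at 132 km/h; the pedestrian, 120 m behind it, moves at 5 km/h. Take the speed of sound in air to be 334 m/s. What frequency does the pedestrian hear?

132 km/h = 36.67 m/s; 5 km/h = 1.389 m/s.
The pedestrian is behind, so the fire engine is moving away from it while the pedestrian is moving toward the fire engine.
With source receding and observer approaching, f' = f · (v + v_o)/(v + v_s).
f' = 1252 × (334 + 1.389)/(334 + 36.67) = 1252 × 335.39/370.67 ≈ 1133 Hz.

1133 Hz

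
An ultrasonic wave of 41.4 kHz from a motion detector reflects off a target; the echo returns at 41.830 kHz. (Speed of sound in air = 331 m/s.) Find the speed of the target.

Double Doppler shift off a moving reflector: f₂ = f₀ · (v + u)/(v − u) (u > 0 toward emitter).
Rearranging, u = v · (f₂ − f₀)/(f₂ + f₀) = 331 × 0.430/83.230 ≈ 1.71 m/s.
So the target is moving at 1.71 m/s toward the emitter.

1.71 m/s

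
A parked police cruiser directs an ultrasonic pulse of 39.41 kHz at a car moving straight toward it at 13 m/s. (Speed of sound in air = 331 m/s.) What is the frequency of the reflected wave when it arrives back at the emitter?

The car first receives the wave as a moving observer: f₁ = f₀ · (v + u)/v = 39.41 × (331 + 13)/331 ≈ 41.0 kHz.
On reflection it acts as a source moving toward the stationary detector: f₂ = f₁ · v/(v − u) = 41.0 × 331/318 ≈ 42.6 kHz.

42.6 kHz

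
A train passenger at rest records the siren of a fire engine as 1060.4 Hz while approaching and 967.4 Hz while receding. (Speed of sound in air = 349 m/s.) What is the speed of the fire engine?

16.0 m/s

f₁/f₂ = (v + v_s)/(v − v_s), so v_s = v · (f₁ − f₂)/(f₁ + f₂).
v_s = 349 × (1060.4 − 967.4)/(1060.4 + 967.4) = 349 × 93.0/2027.8 ≈ 16.0 m/s.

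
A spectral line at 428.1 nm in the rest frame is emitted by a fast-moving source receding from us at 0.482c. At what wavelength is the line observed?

Relativistic Doppler for wavelength: λ' = λ₀ · √((1 + β)/(1 − β)).
λ' = 428.1 × √(1.4820/0.5180) = 428.1 × 1.69145 ≈ 724.1 nm.

724.1 nm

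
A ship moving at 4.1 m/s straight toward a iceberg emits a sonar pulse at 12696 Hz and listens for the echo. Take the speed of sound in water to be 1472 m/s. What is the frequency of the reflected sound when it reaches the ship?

12767 Hz

The iceberg receives the sound from a moving source: f₁ = f₀ · v/(v − v_e) = 12696 × 1472/1467.9 ≈ 12731 Hz.
On the return leg the ship is a moving observer: f₂ = f₁ · (v + v_e)/v = 12731 × 1476.1/1472 ≈ 12767 Hz.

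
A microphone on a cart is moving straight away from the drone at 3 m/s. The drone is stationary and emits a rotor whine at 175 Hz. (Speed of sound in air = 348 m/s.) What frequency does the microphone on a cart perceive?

Only the observer moves, away from the source, so f' = f · (v − v_o)/v.
f' = 175 × (348 − 3)/348 = 175 × 345/348 ≈ 173 Hz.

173 Hz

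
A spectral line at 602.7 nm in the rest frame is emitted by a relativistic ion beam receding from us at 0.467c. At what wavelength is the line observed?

999.9 nm

Relativistic Doppler for wavelength: λ' = λ₀ · √((1 + β)/(1 − β)).
λ' = 602.7 × √(1.4670/0.5330) = 602.7 × 1.65902 ≈ 999.9 nm.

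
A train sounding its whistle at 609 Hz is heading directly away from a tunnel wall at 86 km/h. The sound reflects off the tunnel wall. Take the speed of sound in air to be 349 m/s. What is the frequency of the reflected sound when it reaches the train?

531 Hz

86 km/h = 23.89 m/s.
The tunnel wall receives the sound from a moving source: f₁ = f₀ · v/(v + v_e) = 609 × 349/372.89 ≈ 570 Hz.
On the return leg the train is a moving observer: f₂ = f₁ · (v − v_e)/v = 570 × 325.11/349 ≈ 531 Hz.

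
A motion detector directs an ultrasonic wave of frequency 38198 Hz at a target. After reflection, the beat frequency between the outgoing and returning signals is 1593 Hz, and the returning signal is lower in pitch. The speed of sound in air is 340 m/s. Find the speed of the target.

7.2 m/s

Double Doppler shift off a moving reflector: f₂ = f₀ · (v + u)/(v − u) (u > 0 toward emitter).
Returning signal is lower, so f₂ = f₀ − Δf = 38198 − 1593 = 36605 Hz.
Rearranging, u = v · (f₂ − f₀)/(f₂ + f₀) = 340 × -1593/74803 ≈ -7.2 m/s.
So the target is moving at 7.2 m/s away from the emitter.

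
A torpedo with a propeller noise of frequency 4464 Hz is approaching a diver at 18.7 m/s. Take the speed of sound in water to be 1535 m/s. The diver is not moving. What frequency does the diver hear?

4519 Hz

Only the source moves, toward the listener, so f' = f · v/(v − v_s).
f' = 4464 × 1535/(1535 − 18.7) = 4464 × 1535/1516 ≈ 4519 Hz.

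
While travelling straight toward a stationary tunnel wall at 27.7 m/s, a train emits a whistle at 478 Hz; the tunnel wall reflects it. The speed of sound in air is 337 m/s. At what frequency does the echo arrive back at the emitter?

The tunnel wall receives the sound from a moving source: f₁ = f₀ · v/(v − v_e) = 478 × 337/309.3 ≈ 521 Hz.
On the return leg the train is a moving observer: f₂ = f₁ · (v + v_e)/v = 521 × 364.7/337 ≈ 564 Hz.

564 Hz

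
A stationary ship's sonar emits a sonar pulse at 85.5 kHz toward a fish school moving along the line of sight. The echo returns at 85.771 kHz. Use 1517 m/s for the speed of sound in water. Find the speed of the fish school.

2.40 m/s

Double Doppler shift off a moving reflector: f₂ = f₀ · (v + u)/(v − u) (u > 0 toward emitter).
Rearranging, u = v · (f₂ − f₀)/(f₂ + f₀) = 1517 × 0.271/171.271 ≈ 2.40 m/s.
So the fish school is moving at 2.40 m/s toward the emitter.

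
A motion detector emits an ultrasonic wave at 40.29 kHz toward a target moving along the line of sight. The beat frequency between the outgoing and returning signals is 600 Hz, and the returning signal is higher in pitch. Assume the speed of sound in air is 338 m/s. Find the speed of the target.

Double Doppler shift off a moving reflector: f₂ = f₀ · (v + u)/(v − u) (u > 0 toward emitter).
Returning signal is higher, so f₂ = f₀ + Δf = 40290 + 600 = 40890 Hz.
Rearranging, u = v · (f₂ − f₀)/(f₂ + f₀) = 338 × 600/81180 ≈ 2.50 m/s.
So the target is moving at 2.50 m/s toward the emitter.

2.50 m/s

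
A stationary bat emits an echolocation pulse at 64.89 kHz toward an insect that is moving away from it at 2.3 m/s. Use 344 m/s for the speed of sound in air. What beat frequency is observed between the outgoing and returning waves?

862 Hz

The insect first receives the wave as a moving observer: f₁ = f₀ · (v − u)/v = 64.89 × (344 − 2.3)/344 ≈ 64.456 kHz.
The reflection then acts as a moving source: f₂ = f₁ · v/(v + u) ≈ 64.028 kHz.
Equivalently f₂ = f₀ · (v − u)/(v + u).
Beat frequency (with f₀ = 64890 Hz): |f₂ − f₀| = 2u·f₀/(v + u) = 2 × 2.3 × 64890/346.3 ≈ 862 Hz.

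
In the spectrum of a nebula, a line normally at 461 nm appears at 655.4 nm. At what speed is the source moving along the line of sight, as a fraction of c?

λ'/λ₀ = 1.4217 > 1 (redshift), so the source is receding.
λ'/λ₀ = √((1 + β)/(1 − β)) for a receding source ⇒ β = (r² − 1)/(r² + 1) with r = λ'/λ₀.
β = (2.0212 − 1)/(2.0212 + 1) ≈ 0.338.

0.338c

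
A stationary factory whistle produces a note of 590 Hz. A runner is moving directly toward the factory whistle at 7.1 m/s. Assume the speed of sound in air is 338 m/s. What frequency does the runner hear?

Moving observer, stationary source: f' = f · (v + v_o)/v.
f' = 590 × (338 + 7.1)/338 = 590 × 345.1/338 ≈ 602 Hz.

602 Hz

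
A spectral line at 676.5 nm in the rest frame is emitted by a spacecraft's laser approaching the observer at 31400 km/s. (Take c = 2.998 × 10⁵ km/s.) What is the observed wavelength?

609.0 nm

β = v/c = 31400/299800 = 0.1047.
Relativistic Doppler for wavelength: λ' = λ₀ · √((1 − β)/(1 + β)).
λ' = 676.5 × √(0.8953/1.1047) = 676.5 × 0.90021 ≈ 609.0 nm.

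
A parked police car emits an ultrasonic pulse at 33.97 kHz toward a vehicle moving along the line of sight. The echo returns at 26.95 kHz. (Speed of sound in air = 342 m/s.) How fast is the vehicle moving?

39 m/s

Double Doppler shift off a moving reflector: f₂ = f₀ · (v + u)/(v − u) (u > 0 toward emitter).
Rearranging, u = v · (f₂ − f₀)/(f₂ + f₀) = 342 × -7.02/60.92 ≈ -39 m/s.
So the vehicle is moving at 39 m/s away from the emitter.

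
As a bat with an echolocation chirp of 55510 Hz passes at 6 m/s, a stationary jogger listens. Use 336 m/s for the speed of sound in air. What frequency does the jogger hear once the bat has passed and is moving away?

54536 Hz

Receding: f₂ = f · v/(v + v_s) = 55510 × 336/342 ≈ 54536 Hz.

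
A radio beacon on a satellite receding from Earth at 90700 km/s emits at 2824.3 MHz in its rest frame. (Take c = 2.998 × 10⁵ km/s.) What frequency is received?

2066.7 MHz

β = v/c = 90700/299800 = 0.3025.
Relativistic Doppler for frequency: f' = f₀ · √((1 − β)/(1 + β)).
f' = 2824.3 × √(0.6975/1.3025) = 2824.3 × 0.73176 ≈ 2066.7 MHz.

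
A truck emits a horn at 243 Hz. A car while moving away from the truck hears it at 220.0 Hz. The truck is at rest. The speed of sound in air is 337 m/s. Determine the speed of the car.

32 m/s

f' = f · (v − v_o)/v ⇒ v_o = v · |f'/f − 1|.
v_o = 337 × |220.0/243 − 1| = 337 × 0.09465 ≈ 32 m/s.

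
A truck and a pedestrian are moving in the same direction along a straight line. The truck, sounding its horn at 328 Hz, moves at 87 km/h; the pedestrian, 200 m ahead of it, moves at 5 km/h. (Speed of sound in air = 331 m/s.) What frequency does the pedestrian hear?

87 km/h = 24.17 m/s; 5 km/h = 1.389 m/s.
The pedestrian is ahead, so the truck is moving toward it while the pedestrian is moving away from the truck.
Both move, so f' = f · (v − v_o)/(v − v_s).
f' = 328 × (331 − 1.389)/(331 − 24.17) = 328 × 329.61/306.83 ≈ 352 Hz.

352 Hz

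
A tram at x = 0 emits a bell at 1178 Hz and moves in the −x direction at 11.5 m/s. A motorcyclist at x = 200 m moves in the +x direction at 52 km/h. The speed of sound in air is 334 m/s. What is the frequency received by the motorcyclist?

1090 Hz

52 km/h = 14.44 m/s.
The observer lies on the +x side, so the source is heading away from the observer and the observer is heading away from the source.
Both move, so f' = f · (v − v_o)/(v + v_s).
f' = 1178 × (334 − 14.44)/(334 + 11.5) = 1178 × 319.56/345.5 ≈ 1090 Hz.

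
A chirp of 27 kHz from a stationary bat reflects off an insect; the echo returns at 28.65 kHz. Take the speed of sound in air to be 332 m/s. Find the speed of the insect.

Double Doppler shift off a moving reflector: f₂ = f₀ · (v + u)/(v − u) (u > 0 toward emitter).
Rearranging, u = v · (f₂ − f₀)/(f₂ + f₀) = 332 × 1.65/55.65 ≈ 9.8 m/s.
So the insect is moving at 9.8 m/s toward the emitter.

9.8 m/s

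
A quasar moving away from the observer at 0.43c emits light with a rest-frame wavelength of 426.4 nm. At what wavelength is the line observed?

675.4 nm

Relativistic Doppler for wavelength: λ' = λ₀ · √((1 + β)/(1 − β)).
λ' = 426.4 × √(1.4300/0.5700) = 426.4 × 1.58391 ≈ 675.4 nm.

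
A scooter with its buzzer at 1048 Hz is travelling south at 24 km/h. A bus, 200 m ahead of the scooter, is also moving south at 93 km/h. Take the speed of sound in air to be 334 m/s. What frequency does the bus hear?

987 Hz

24 km/h = 6.667 m/s; 93 km/h = 25.83 m/s.
The bus is ahead, so the scooter is moving toward it while the bus is moving away from the scooter.
General Doppler shift: f' = f · (v − v_o)/(v − v_s).
f' = 1048 × (334 − 25.83)/(334 − 6.667) = 1048 × 308.17/327.33 ≈ 987 Hz.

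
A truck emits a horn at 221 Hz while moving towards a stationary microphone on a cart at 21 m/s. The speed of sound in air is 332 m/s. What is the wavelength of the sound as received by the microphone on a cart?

1.41 m

Only the source moves, toward the listener, so f' = f · v/(v − v_s).
f' = 221 × 332/(332 − 21) ≈ 236 Hz.
λ' = v/f' = 332/235.923 ≈ 1.41 m.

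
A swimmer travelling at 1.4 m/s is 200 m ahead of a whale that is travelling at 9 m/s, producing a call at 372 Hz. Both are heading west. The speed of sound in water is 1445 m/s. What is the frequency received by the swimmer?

The swimmer is ahead, so the whale is moving toward it while the swimmer is moving away from the whale.
With source approaching and observer receding, f' = f · (v − v_o)/(v − v_s).
f' = 372 × (1445 − 1.4)/(1445 − 9) = 372 × 1443.6/1436 ≈ 374 Hz.

374 Hz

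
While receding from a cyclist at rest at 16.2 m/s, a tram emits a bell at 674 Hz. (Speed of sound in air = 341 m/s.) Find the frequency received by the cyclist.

643 Hz

With the source moving away from a stationary observer, f' = f · v/(v + v_s).
f' = 674 × 341/(341 + 16.2) = 674 × 341/357.2 ≈ 643 Hz.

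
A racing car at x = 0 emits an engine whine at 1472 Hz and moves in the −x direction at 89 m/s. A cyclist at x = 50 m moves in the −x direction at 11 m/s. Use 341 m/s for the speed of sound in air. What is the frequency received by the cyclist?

1205 Hz

The observer lies on the +x side, so the source is heading away from the observer and the observer is heading toward the source.
Both move, so f' = f · (v + v_o)/(v + v_s).
f' = 1472 × (341 + 11)/(341 + 89) = 1472 × 352/430 ≈ 1205 Hz.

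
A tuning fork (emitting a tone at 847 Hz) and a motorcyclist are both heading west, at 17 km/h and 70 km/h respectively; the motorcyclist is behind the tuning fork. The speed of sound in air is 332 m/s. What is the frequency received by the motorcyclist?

884 Hz

17 km/h = 4.722 m/s; 70 km/h = 19.44 m/s.
The motorcyclist is behind, so the tuning fork is moving away from it while the motorcyclist is moving toward the tuning fork.
General Doppler shift: f' = f · (v + v_o)/(v + v_s).
f' = 847 × (332 + 19.44)/(332 + 4.722) = 847 × 351.44/336.72 ≈ 884 Hz.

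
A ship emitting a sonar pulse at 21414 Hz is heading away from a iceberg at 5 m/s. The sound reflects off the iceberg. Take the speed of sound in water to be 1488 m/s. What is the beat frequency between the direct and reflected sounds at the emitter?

The iceberg receives the sound from a moving source: f₁ = f₀ · v/(v + v_e) = 21414 × 1488/1493 ≈ 21342.3 Hz.
On the return leg the ship is a moving observer: f₂ = f₁ · (v − v_e)/v = 21342.3 × 1483/1488 ≈ 21270.6 Hz.
Beat against the emitted tone: |f₂ − f₀| = 2v_e·f₀/(v + v_e) = 2 × 5 × 21414/1493 ≈ 143 Hz.

143 Hz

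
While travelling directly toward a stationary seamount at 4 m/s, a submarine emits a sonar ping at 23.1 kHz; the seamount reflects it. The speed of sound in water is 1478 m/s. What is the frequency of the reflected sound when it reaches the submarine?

23.2 kHz

The seamount receives the sound from a moving source: f₁ = f₀ · v/(v − v_e) = 23.1 × 1478/1474 ≈ 23.2 kHz.
On the return leg the submarine is a moving observer: f₂ = f₁ · (v + v_e)/v = 23.2 × 1482/1478 ≈ 23.2 kHz.
Equivalently f₂ = f₀ · (v + v_e)/(v − v_e).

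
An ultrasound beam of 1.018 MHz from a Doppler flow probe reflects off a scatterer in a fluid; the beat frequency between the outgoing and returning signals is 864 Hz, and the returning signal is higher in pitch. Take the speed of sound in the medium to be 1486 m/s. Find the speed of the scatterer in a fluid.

Double Doppler shift off a moving reflector: f₂ = f₀ · (v + u)/(v − u) (u > 0 toward emitter).
Returning signal is higher, so f₂ = f₀ + Δf = 1018000 + 864 = 1018864 Hz.
Rearranging, u = v · (f₂ − f₀)/(f₂ + f₀) = 1486 × 864/2036864 ≈ 0.63 m/s.
So the scatterer in a fluid is moving at 0.63 m/s toward the emitter.

0.63 m/s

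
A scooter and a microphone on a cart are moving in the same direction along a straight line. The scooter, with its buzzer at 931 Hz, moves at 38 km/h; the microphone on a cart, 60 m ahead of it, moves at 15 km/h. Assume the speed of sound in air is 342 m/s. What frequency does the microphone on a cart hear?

38 km/h = 10.56 m/s; 15 km/h = 4.167 m/s.
The microphone on a cart is ahead, so the scooter is moving toward it while the microphone on a cart is moving away from the scooter.
General Doppler shift: f' = f · (v − v_o)/(v − v_s).
f' = 931 × (342 − 4.167)/(342 − 10.56) = 931 × 337.83/331.44 ≈ 949 Hz.

949 Hz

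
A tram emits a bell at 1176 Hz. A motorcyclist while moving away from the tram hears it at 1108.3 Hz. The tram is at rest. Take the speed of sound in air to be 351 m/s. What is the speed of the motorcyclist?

20.2 m/s

f' = f · (v − v_o)/v ⇒ v_o = v · |f'/f − 1|.
v_o = 351 × |1108.3/1176 − 1| = 351 × 0.05757 ≈ 20.2 m/s.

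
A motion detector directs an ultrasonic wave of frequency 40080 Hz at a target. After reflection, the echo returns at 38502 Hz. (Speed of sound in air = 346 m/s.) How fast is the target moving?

6.9 m/s

Double Doppler shift off a moving reflector: f₂ = f₀ · (v + u)/(v − u) (u > 0 toward emitter).
Rearranging, u = v · (f₂ − f₀)/(f₂ + f₀) = 346 × -1578/78582 ≈ -6.9 m/s.
So the target is moving at 6.9 m/s away from the emitter.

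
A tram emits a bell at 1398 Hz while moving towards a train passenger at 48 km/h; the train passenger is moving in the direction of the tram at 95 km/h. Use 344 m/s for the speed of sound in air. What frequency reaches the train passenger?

48 km/h = 13.33 m/s; 95 km/h = 26.39 m/s.
With source approaching and observer approaching, f' = f · (v + v_o)/(v − v_s).
f' = 1398 × (344 + 26.39)/(344 − 13.33) = 1398 × 370.39/330.67 ≈ 1566 Hz.

1566 Hz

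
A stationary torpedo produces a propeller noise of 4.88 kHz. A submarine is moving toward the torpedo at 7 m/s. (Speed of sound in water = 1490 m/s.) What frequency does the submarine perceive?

Moving observer, stationary source: f' = f · (v + v_o)/v.
f' = 4.88 × (1490 + 7)/1490 = 4.88 × 1497/1490 ≈ 4.90 kHz.

4.90 kHz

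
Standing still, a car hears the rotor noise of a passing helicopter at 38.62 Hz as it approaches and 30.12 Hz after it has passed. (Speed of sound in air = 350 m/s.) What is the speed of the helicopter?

43 m/s

f₁/f₂ = (v + v_s)/(v − v_s), so v_s = v · (f₁ − f₂)/(f₁ + f₂).
v_s = 350 × (38.62 − 30.12)/(38.62 + 30.12) = 350 × 8.50/68.74 ≈ 43 m/s.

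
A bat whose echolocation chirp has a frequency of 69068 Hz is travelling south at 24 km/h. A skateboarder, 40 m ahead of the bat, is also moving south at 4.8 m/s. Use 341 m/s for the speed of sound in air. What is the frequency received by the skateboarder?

69454 Hz

24 km/h = 6.667 m/s.
The skateboarder is ahead, so the bat is moving toward it while the skateboarder is moving away from the bat.
With source approaching and observer receding, f' = f · (v − v_o)/(v − v_s).
f' = 69068 × (341 − 4.8)/(341 − 6.667) = 69068 × 336.2/334.33 ≈ 69454 Hz.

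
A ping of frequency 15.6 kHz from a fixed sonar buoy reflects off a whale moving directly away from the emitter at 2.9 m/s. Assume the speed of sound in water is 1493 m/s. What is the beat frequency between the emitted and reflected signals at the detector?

At the whale (a moving observer), f₁ = f₀ · (v − u)/v = 15.6 × 1490.1/1493 ≈ 15.5697 kHz.
The reflection then acts as a moving source: f₂ = f₁ · v/(v + u) ≈ 15.5395 kHz.
Beat frequency (with f₀ = 15600 Hz): |f₂ − f₀| = 2u·f₀/(v + u) = 2 × 2.9 × 15600/1495.9 ≈ 60 Hz.

60 Hz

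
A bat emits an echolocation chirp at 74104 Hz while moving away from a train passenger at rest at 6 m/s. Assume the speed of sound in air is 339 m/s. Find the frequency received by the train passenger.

72815 Hz

Moving source, stationary observer: f' = f · v/(v + v_s) since the source is receding.
f' = 74104 × 339/(339 + 6) = 74104 × 339/345 ≈ 72815 Hz.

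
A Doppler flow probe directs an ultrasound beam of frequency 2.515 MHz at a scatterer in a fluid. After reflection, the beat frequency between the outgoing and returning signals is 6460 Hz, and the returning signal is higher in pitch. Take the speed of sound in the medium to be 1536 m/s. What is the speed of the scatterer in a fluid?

1.97 m/s

Double Doppler shift off a moving reflector: f₂ = f₀ · (v + u)/(v − u) (u > 0 toward emitter).
Returning signal is higher, so f₂ = f₀ + Δf = 2515000 + 6460 = 2521460 Hz.
Rearranging, u = v · (f₂ − f₀)/(f₂ + f₀) = 1536 × 6460/5036460 ≈ 1.97 m/s.
So the scatterer in a fluid is moving at 1.97 m/s toward the emitter.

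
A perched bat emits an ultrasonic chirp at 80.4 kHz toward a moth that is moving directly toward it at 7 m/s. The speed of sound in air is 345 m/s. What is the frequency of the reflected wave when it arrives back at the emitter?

At the moth (a moving observer), f₁ = f₀ · (v + u)/v = 80.4 × 352/345 ≈ 82.0 kHz.
On reflection it acts as a source moving toward the stationary detector: f₂ = f₁ · v/(v − u) = 82.0 × 345/338 ≈ 83.7 kHz.
Equivalently f₂ = f₀ · (v + u)/(v − u).

83.7 kHz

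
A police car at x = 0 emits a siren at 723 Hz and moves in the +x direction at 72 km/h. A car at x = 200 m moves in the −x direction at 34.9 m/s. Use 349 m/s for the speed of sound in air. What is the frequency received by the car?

844 Hz

72 km/h = 20 m/s.
The observer lies on the +x side, so the source is heading toward the observer and the observer is heading toward the source.
General Doppler shift: f' = f · (v + v_o)/(v − v_s).
f' = 723 × (349 + 34.9)/(349 − 20) = 723 × 383.9/329 ≈ 844 Hz.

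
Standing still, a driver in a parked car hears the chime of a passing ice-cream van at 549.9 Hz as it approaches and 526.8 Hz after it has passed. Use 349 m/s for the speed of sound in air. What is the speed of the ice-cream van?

f₁/f₂ = (v + v_s)/(v − v_s), so v_s = v · (f₁ − f₂)/(f₁ + f₂).
v_s = 349 × (549.9 − 526.8)/(549.9 + 526.8) = 349 × 23.1/1076.7 ≈ 7.5 m/s.

7.5 m/s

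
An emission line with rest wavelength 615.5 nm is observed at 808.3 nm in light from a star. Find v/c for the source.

λ'/λ₀ = 1.3132 > 1 (redshift), so the source is receding.
λ'/λ₀ = √((1 + β)/(1 − β)) for a receding source ⇒ β = (r² − 1)/(r² + 1) with r = λ'/λ₀.
β = (1.7246 − 1)/(1.7246 + 1) ≈ 0.266.

0.266c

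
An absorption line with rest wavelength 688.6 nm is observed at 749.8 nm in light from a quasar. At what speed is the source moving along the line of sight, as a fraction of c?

λ'/λ₀ = 1.0889 > 1 (redshift), so the source is receding.
λ'/λ₀ = √((1 + β)/(1 − β)) for a receding source ⇒ β = (r² − 1)/(r² + 1) with r = λ'/λ₀.
β = (1.1857 − 1)/(1.1857 + 1) ≈ 0.085.

0.085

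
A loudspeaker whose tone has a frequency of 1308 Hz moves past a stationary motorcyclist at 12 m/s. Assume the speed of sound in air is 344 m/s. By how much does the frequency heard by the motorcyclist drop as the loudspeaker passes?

Approaching: f₁ = f · v/(v − v_s) = 1308 × 344/332 ≈ 1355.3 Hz.
Receding: f₂ = f · v/(v + v_s) = 1308 × 344/356 ≈ 1263.9 Hz.
Drop: f₁ − f₂ = 2f·v·v_s/(v² − v_s²) = 2 × 1308 × 344 × 12/(344² − 12²) ≈ 91.4 Hz.

91.4 Hz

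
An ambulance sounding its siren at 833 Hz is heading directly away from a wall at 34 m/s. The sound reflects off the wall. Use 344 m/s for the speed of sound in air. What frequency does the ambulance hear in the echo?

The wall receives the sound from a moving source: f₁ = f₀ · v/(v + v_e) = 833 × 344/378 ≈ 758 Hz.
On the return leg the ambulance is a moving observer: f₂ = f₁ · (v − v_e)/v = 758 × 310/344 ≈ 683 Hz.
Equivalently f₂ = f₀ · (v − v_e)/(v + v_e).

683 Hz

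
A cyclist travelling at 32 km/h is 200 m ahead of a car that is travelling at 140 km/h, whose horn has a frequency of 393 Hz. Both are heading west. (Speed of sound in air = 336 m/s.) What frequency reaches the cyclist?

140 km/h = 38.89 m/s; 32 km/h = 8.889 m/s.
The cyclist is ahead, so the car is moving toward it while the cyclist is moving away from the car.
With source approaching and observer receding, f' = f · (v − v_o)/(v − v_s).
f' = 393 × (336 − 8.889)/(336 − 38.89) = 393 × 327.11/297.11 ≈ 433 Hz.

433 Hz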